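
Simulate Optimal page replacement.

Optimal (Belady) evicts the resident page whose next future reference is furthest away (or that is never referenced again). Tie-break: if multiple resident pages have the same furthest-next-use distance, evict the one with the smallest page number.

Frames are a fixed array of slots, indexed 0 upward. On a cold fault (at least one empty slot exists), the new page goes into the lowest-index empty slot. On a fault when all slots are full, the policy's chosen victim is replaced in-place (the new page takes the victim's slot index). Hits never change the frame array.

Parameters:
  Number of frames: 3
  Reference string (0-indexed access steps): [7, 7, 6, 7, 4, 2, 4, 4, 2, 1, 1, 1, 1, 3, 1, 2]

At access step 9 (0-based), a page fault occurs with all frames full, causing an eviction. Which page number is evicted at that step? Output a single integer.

Step 0: ref 7 -> FAULT, frames=[7,-,-]
Step 1: ref 7 -> HIT, frames=[7,-,-]
Step 2: ref 6 -> FAULT, frames=[7,6,-]
Step 3: ref 7 -> HIT, frames=[7,6,-]
Step 4: ref 4 -> FAULT, frames=[7,6,4]
Step 5: ref 2 -> FAULT, evict 6, frames=[7,2,4]
Step 6: ref 4 -> HIT, frames=[7,2,4]
Step 7: ref 4 -> HIT, frames=[7,2,4]
Step 8: ref 2 -> HIT, frames=[7,2,4]
Step 9: ref 1 -> FAULT, evict 4, frames=[7,2,1]
At step 9: evicted page 4

Answer: 4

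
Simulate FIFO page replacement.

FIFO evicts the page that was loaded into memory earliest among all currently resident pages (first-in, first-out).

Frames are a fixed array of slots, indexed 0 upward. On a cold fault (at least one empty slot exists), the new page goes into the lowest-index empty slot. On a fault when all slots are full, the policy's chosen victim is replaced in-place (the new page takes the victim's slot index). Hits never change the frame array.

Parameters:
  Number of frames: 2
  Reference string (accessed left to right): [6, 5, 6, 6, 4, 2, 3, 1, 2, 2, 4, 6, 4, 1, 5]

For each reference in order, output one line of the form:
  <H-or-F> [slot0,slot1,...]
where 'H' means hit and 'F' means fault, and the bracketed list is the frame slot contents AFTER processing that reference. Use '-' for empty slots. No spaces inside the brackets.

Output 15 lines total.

F [6,-]
F [6,5]
H [6,5]
H [6,5]
F [4,5]
F [4,2]
F [3,2]
F [3,1]
F [2,1]
H [2,1]
F [2,4]
F [6,4]
H [6,4]
F [6,1]
F [5,1]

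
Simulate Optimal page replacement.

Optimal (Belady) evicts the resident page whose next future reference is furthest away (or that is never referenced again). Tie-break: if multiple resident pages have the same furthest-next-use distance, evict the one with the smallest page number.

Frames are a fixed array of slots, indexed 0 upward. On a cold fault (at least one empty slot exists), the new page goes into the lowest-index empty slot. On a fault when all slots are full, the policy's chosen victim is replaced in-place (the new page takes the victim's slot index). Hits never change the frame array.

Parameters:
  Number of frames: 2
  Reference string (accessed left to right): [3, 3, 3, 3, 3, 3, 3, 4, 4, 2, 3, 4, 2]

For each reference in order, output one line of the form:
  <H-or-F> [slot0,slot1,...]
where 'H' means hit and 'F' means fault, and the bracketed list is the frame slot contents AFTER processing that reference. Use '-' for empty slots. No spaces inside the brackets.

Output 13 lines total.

F [3,-]
H [3,-]
H [3,-]
H [3,-]
H [3,-]
H [3,-]
H [3,-]
F [3,4]
H [3,4]
F [3,2]
H [3,2]
F [4,2]
H [4,2]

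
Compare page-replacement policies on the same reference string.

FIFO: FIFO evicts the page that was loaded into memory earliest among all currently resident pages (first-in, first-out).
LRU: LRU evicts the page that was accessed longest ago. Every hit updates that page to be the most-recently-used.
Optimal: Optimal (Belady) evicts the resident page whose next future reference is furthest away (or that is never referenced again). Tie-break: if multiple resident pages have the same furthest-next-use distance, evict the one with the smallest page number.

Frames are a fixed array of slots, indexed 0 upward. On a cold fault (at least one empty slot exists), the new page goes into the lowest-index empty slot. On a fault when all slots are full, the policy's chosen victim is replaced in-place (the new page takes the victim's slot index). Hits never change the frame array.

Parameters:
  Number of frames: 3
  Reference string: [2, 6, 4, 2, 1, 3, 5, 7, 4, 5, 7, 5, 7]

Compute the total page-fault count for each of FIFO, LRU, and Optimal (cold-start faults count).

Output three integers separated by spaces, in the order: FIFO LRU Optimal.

Answer: 8 8 7

Derivation:
--- FIFO ---
  step 0: ref 2 -> FAULT, frames=[2,-,-] (faults so far: 1)
  step 1: ref 6 -> FAULT, frames=[2,6,-] (faults so far: 2)
  step 2: ref 4 -> FAULT, frames=[2,6,4] (faults so far: 3)
  step 3: ref 2 -> HIT, frames=[2,6,4] (faults so far: 3)
  step 4: ref 1 -> FAULT, evict 2, frames=[1,6,4] (faults so far: 4)
  step 5: ref 3 -> FAULT, evict 6, frames=[1,3,4] (faults so far: 5)
  step 6: ref 5 -> FAULT, evict 4, frames=[1,3,5] (faults so far: 6)
  step 7: ref 7 -> FAULT, evict 1, frames=[7,3,5] (faults so far: 7)
  step 8: ref 4 -> FAULT, evict 3, frames=[7,4,5] (faults so far: 8)
  step 9: ref 5 -> HIT, frames=[7,4,5] (faults so far: 8)
  step 10: ref 7 -> HIT, frames=[7,4,5] (faults so far: 8)
  step 11: ref 5 -> HIT, frames=[7,4,5] (faults so far: 8)
  step 12: ref 7 -> HIT, frames=[7,4,5] (faults so far: 8)
  FIFO total faults: 8
--- LRU ---
  step 0: ref 2 -> FAULT, frames=[2,-,-] (faults so far: 1)
  step 1: ref 6 -> FAULT, frames=[2,6,-] (faults so far: 2)
  step 2: ref 4 -> FAULT, frames=[2,6,4] (faults so far: 3)
  step 3: ref 2 -> HIT, frames=[2,6,4] (faults so far: 3)
  step 4: ref 1 -> FAULT, evict 6, frames=[2,1,4] (faults so far: 4)
  step 5: ref 3 -> FAULT, evict 4, frames=[2,1,3] (faults so far: 5)
  step 6: ref 5 -> FAULT, evict 2, frames=[5,1,3] (faults so far: 6)
  step 7: ref 7 -> FAULT, evict 1, frames=[5,7,3] (faults so far: 7)
  step 8: ref 4 -> FAULT, evict 3, frames=[5,7,4] (faults so far: 8)
  step 9: ref 5 -> HIT, frames=[5,7,4] (faults so far: 8)
  step 10: ref 7 -> HIT, frames=[5,7,4] (faults so far: 8)
  step 11: ref 5 -> HIT, frames=[5,7,4] (faults so far: 8)
  step 12: ref 7 -> HIT, frames=[5,7,4] (faults so far: 8)
  LRU total faults: 8
--- Optimal ---
  step 0: ref 2 -> FAULT, frames=[2,-,-] (faults so far: 1)
  step 1: ref 6 -> FAULT, frames=[2,6,-] (faults so far: 2)
  step 2: ref 4 -> FAULT, frames=[2,6,4] (faults so far: 3)
  step 3: ref 2 -> HIT, frames=[2,6,4] (faults so far: 3)
  step 4: ref 1 -> FAULT, evict 2, frames=[1,6,4] (faults so far: 4)
  step 5: ref 3 -> FAULT, evict 1, frames=[3,6,4] (faults so far: 5)
  step 6: ref 5 -> FAULT, evict 3, frames=[5,6,4] (faults so far: 6)
  step 7: ref 7 -> FAULT, evict 6, frames=[5,7,4] (faults so far: 7)
  step 8: ref 4 -> HIT, frames=[5,7,4] (faults so far: 7)
  step 9: ref 5 -> HIT, frames=[5,7,4] (faults so far: 7)
  step 10: ref 7 -> HIT, frames=[5,7,4] (faults so far: 7)
  step 11: ref 5 -> HIT, frames=[5,7,4] (faults so far: 7)
  step 12: ref 7 -> HIT, frames=[5,7,4] (faults so far: 7)
  Optimal total faults: 7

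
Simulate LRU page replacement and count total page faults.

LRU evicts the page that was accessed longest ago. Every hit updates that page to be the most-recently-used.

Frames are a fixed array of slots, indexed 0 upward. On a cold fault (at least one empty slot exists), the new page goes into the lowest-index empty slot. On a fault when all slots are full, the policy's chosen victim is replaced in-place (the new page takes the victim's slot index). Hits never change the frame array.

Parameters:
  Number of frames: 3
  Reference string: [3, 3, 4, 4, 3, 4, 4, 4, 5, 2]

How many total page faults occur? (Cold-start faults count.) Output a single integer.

Step 0: ref 3 → FAULT, frames=[3,-,-]
Step 1: ref 3 → HIT, frames=[3,-,-]
Step 2: ref 4 → FAULT, frames=[3,4,-]
Step 3: ref 4 → HIT, frames=[3,4,-]
Step 4: ref 3 → HIT, frames=[3,4,-]
Step 5: ref 4 → HIT, frames=[3,4,-]
Step 6: ref 4 → HIT, frames=[3,4,-]
Step 7: ref 4 → HIT, frames=[3,4,-]
Step 8: ref 5 → FAULT, frames=[3,4,5]
Step 9: ref 2 → FAULT (evict 3), frames=[2,4,5]
Total faults: 4

Answer: 4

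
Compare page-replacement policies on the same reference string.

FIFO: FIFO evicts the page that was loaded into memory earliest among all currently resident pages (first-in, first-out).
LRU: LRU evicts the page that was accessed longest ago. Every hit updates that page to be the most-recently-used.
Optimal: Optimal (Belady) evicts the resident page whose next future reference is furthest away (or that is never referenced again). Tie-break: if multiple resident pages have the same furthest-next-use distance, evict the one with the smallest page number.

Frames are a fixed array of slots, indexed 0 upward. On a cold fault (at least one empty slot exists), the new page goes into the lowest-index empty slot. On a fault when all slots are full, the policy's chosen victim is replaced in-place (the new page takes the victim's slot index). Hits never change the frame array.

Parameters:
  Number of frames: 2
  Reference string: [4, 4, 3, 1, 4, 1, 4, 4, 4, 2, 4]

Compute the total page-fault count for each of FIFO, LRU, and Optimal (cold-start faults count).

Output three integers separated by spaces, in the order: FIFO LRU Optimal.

Answer: 5 5 4

Derivation:
--- FIFO ---
  step 0: ref 4 -> FAULT, frames=[4,-] (faults so far: 1)
  step 1: ref 4 -> HIT, frames=[4,-] (faults so far: 1)
  step 2: ref 3 -> FAULT, frames=[4,3] (faults so far: 2)
  step 3: ref 1 -> FAULT, evict 4, frames=[1,3] (faults so far: 3)
  step 4: ref 4 -> FAULT, evict 3, frames=[1,4] (faults so far: 4)
  step 5: ref 1 -> HIT, frames=[1,4] (faults so far: 4)
  step 6: ref 4 -> HIT, frames=[1,4] (faults so far: 4)
  step 7: ref 4 -> HIT, frames=[1,4] (faults so far: 4)
  step 8: ref 4 -> HIT, frames=[1,4] (faults so far: 4)
  step 9: ref 2 -> FAULT, evict 1, frames=[2,4] (faults so far: 5)
  step 10: ref 4 -> HIT, frames=[2,4] (faults so far: 5)
  FIFO total faults: 5
--- LRU ---
  step 0: ref 4 -> FAULT, frames=[4,-] (faults so far: 1)
  step 1: ref 4 -> HIT, frames=[4,-] (faults so far: 1)
  step 2: ref 3 -> FAULT, frames=[4,3] (faults so far: 2)
  step 3: ref 1 -> FAULT, evict 4, frames=[1,3] (faults so far: 3)
  step 4: ref 4 -> FAULT, evict 3, frames=[1,4] (faults so far: 4)
  step 5: ref 1 -> HIT, frames=[1,4] (faults so far: 4)
  step 6: ref 4 -> HIT, frames=[1,4] (faults so far: 4)
  step 7: ref 4 -> HIT, frames=[1,4] (faults so far: 4)
  step 8: ref 4 -> HIT, frames=[1,4] (faults so far: 4)
  step 9: ref 2 -> FAULT, evict 1, frames=[2,4] (faults so far: 5)
  step 10: ref 4 -> HIT, frames=[2,4] (faults so far: 5)
  LRU total faults: 5
--- Optimal ---
  step 0: ref 4 -> FAULT, frames=[4,-] (faults so far: 1)
  step 1: ref 4 -> HIT, frames=[4,-] (faults so far: 1)
  step 2: ref 3 -> FAULT, frames=[4,3] (faults so far: 2)
  step 3: ref 1 -> FAULT, evict 3, frames=[4,1] (faults so far: 3)
  step 4: ref 4 -> HIT, frames=[4,1] (faults so far: 3)
  step 5: ref 1 -> HIT, frames=[4,1] (faults so far: 3)
  step 6: ref 4 -> HIT, frames=[4,1] (faults so far: 3)
  step 7: ref 4 -> HIT, frames=[4,1] (faults so far: 3)
  step 8: ref 4 -> HIT, frames=[4,1] (faults so far: 3)
  step 9: ref 2 -> FAULT, evict 1, frames=[4,2] (faults so far: 4)
  step 10: ref 4 -> HIT, frames=[4,2] (faults so far: 4)
  Optimal total faults: 4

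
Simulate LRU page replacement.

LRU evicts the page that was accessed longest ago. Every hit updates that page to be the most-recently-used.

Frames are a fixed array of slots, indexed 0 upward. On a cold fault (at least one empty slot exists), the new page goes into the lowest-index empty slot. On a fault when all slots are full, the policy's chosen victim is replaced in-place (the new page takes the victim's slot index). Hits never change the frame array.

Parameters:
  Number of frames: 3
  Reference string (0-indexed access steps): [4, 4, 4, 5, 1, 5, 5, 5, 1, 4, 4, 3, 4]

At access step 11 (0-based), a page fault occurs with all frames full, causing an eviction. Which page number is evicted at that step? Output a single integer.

Answer: 5

Derivation:
Step 0: ref 4 -> FAULT, frames=[4,-,-]
Step 1: ref 4 -> HIT, frames=[4,-,-]
Step 2: ref 4 -> HIT, frames=[4,-,-]
Step 3: ref 5 -> FAULT, frames=[4,5,-]
Step 4: ref 1 -> FAULT, frames=[4,5,1]
Step 5: ref 5 -> HIT, frames=[4,5,1]
Step 6: ref 5 -> HIT, frames=[4,5,1]
Step 7: ref 5 -> HIT, frames=[4,5,1]
Step 8: ref 1 -> HIT, frames=[4,5,1]
Step 9: ref 4 -> HIT, frames=[4,5,1]
Step 10: ref 4 -> HIT, frames=[4,5,1]
Step 11: ref 3 -> FAULT, evict 5, frames=[4,3,1]
At step 11: evicted page 5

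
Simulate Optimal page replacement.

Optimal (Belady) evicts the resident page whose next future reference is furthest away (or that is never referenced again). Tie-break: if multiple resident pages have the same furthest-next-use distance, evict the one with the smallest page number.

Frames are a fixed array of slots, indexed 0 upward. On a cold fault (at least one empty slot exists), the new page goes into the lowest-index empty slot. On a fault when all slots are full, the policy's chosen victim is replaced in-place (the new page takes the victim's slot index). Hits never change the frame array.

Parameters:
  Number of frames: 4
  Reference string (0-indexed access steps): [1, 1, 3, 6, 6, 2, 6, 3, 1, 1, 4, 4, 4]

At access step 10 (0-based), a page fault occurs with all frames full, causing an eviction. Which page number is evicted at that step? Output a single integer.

Answer: 1

Derivation:
Step 0: ref 1 -> FAULT, frames=[1,-,-,-]
Step 1: ref 1 -> HIT, frames=[1,-,-,-]
Step 2: ref 3 -> FAULT, frames=[1,3,-,-]
Step 3: ref 6 -> FAULT, frames=[1,3,6,-]
Step 4: ref 6 -> HIT, frames=[1,3,6,-]
Step 5: ref 2 -> FAULT, frames=[1,3,6,2]
Step 6: ref 6 -> HIT, frames=[1,3,6,2]
Step 7: ref 3 -> HIT, frames=[1,3,6,2]
Step 8: ref 1 -> HIT, frames=[1,3,6,2]
Step 9: ref 1 -> HIT, frames=[1,3,6,2]
Step 10: ref 4 -> FAULT, evict 1, frames=[4,3,6,2]
At step 10: evicted page 1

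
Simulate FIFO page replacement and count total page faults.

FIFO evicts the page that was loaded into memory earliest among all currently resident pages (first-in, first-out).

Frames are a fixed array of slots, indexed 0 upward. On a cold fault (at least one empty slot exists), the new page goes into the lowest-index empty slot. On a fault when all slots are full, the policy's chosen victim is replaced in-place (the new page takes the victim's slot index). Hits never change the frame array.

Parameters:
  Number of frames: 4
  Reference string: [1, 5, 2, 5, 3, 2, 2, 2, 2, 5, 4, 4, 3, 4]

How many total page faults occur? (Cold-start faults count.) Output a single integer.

Step 0: ref 1 → FAULT, frames=[1,-,-,-]
Step 1: ref 5 → FAULT, frames=[1,5,-,-]
Step 2: ref 2 → FAULT, frames=[1,5,2,-]
Step 3: ref 5 → HIT, frames=[1,5,2,-]
Step 4: ref 3 → FAULT, frames=[1,5,2,3]
Step 5: ref 2 → HIT, frames=[1,5,2,3]
Step 6: ref 2 → HIT, frames=[1,5,2,3]
Step 7: ref 2 → HIT, frames=[1,5,2,3]
Step 8: ref 2 → HIT, frames=[1,5,2,3]
Step 9: ref 5 → HIT, frames=[1,5,2,3]
Step 10: ref 4 → FAULT (evict 1), frames=[4,5,2,3]
Step 11: ref 4 → HIT, frames=[4,5,2,3]
Step 12: ref 3 → HIT, frames=[4,5,2,3]
Step 13: ref 4 → HIT, frames=[4,5,2,3]
Total faults: 5

Answer: 5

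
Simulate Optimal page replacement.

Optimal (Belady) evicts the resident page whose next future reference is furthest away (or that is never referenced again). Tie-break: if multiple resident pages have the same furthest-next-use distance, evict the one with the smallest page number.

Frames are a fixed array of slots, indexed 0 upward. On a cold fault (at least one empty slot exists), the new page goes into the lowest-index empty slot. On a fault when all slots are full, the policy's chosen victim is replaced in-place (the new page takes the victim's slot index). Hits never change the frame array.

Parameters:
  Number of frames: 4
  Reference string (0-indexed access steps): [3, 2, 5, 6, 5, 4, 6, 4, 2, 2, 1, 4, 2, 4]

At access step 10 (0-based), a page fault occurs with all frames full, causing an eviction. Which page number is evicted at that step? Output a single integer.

Answer: 5

Derivation:
Step 0: ref 3 -> FAULT, frames=[3,-,-,-]
Step 1: ref 2 -> FAULT, frames=[3,2,-,-]
Step 2: ref 5 -> FAULT, frames=[3,2,5,-]
Step 3: ref 6 -> FAULT, frames=[3,2,5,6]
Step 4: ref 5 -> HIT, frames=[3,2,5,6]
Step 5: ref 4 -> FAULT, evict 3, frames=[4,2,5,6]
Step 6: ref 6 -> HIT, frames=[4,2,5,6]
Step 7: ref 4 -> HIT, frames=[4,2,5,6]
Step 8: ref 2 -> HIT, frames=[4,2,5,6]
Step 9: ref 2 -> HIT, frames=[4,2,5,6]
Step 10: ref 1 -> FAULT, evict 5, frames=[4,2,1,6]
At step 10: evicted page 5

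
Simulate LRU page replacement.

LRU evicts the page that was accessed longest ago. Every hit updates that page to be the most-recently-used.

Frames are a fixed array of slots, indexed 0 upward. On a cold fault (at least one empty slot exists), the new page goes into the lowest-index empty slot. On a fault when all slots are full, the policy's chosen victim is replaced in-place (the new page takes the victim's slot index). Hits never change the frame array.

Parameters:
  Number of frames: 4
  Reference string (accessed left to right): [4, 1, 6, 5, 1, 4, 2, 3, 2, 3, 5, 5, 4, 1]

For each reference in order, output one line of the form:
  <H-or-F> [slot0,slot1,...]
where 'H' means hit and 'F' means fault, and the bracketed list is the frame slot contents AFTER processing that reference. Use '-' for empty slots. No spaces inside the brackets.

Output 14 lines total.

F [4,-,-,-]
F [4,1,-,-]
F [4,1,6,-]
F [4,1,6,5]
H [4,1,6,5]
H [4,1,6,5]
F [4,1,2,5]
F [4,1,2,3]
H [4,1,2,3]
H [4,1,2,3]
F [4,5,2,3]
H [4,5,2,3]
H [4,5,2,3]
F [4,5,1,3]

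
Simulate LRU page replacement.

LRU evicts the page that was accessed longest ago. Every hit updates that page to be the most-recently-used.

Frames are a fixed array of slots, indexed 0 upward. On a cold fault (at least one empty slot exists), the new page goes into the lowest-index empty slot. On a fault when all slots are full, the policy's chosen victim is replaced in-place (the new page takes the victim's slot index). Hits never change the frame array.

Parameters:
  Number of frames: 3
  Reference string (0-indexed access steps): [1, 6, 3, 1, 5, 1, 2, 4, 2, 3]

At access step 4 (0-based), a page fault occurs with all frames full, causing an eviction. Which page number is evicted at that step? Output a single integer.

Step 0: ref 1 -> FAULT, frames=[1,-,-]
Step 1: ref 6 -> FAULT, frames=[1,6,-]
Step 2: ref 3 -> FAULT, frames=[1,6,3]
Step 3: ref 1 -> HIT, frames=[1,6,3]
Step 4: ref 5 -> FAULT, evict 6, frames=[1,5,3]
At step 4: evicted page 6

Answer: 6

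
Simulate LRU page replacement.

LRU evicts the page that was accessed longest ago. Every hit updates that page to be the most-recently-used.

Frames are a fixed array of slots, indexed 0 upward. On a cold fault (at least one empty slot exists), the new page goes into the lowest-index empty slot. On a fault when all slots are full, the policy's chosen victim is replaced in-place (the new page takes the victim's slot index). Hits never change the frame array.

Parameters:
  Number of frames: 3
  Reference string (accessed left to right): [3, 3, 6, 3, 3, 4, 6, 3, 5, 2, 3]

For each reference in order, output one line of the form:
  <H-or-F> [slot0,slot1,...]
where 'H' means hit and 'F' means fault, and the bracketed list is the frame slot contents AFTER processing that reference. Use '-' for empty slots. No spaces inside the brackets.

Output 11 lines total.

F [3,-,-]
H [3,-,-]
F [3,6,-]
H [3,6,-]
H [3,6,-]
F [3,6,4]
H [3,6,4]
H [3,6,4]
F [3,6,5]
F [3,2,5]
H [3,2,5]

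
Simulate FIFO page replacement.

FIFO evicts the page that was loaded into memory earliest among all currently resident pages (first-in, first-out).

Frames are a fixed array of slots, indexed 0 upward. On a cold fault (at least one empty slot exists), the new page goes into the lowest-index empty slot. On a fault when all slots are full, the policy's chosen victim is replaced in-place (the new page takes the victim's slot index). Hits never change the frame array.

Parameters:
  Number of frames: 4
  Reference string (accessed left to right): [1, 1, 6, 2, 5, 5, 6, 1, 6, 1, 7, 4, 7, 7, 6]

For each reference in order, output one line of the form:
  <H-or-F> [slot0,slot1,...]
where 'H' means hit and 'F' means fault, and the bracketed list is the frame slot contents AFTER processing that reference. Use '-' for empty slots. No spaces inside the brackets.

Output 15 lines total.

F [1,-,-,-]
H [1,-,-,-]
F [1,6,-,-]
F [1,6,2,-]
F [1,6,2,5]
H [1,6,2,5]
H [1,6,2,5]
H [1,6,2,5]
H [1,6,2,5]
H [1,6,2,5]
F [7,6,2,5]
F [7,4,2,5]
H [7,4,2,5]
H [7,4,2,5]
F [7,4,6,5]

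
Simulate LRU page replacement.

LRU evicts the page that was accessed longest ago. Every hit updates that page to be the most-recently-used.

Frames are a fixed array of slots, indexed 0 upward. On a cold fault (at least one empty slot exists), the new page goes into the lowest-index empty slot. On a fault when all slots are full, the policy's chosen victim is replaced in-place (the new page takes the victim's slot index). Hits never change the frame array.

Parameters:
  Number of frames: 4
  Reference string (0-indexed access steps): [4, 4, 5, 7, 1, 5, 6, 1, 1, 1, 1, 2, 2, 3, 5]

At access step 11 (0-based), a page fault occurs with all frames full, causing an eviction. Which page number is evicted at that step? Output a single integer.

Step 0: ref 4 -> FAULT, frames=[4,-,-,-]
Step 1: ref 4 -> HIT, frames=[4,-,-,-]
Step 2: ref 5 -> FAULT, frames=[4,5,-,-]
Step 3: ref 7 -> FAULT, frames=[4,5,7,-]
Step 4: ref 1 -> FAULT, frames=[4,5,7,1]
Step 5: ref 5 -> HIT, frames=[4,5,7,1]
Step 6: ref 6 -> FAULT, evict 4, frames=[6,5,7,1]
Step 7: ref 1 -> HIT, frames=[6,5,7,1]
Step 8: ref 1 -> HIT, frames=[6,5,7,1]
Step 9: ref 1 -> HIT, frames=[6,5,7,1]
Step 10: ref 1 -> HIT, frames=[6,5,7,1]
Step 11: ref 2 -> FAULT, evict 7, frames=[6,5,2,1]
At step 11: evicted page 7

Answer: 7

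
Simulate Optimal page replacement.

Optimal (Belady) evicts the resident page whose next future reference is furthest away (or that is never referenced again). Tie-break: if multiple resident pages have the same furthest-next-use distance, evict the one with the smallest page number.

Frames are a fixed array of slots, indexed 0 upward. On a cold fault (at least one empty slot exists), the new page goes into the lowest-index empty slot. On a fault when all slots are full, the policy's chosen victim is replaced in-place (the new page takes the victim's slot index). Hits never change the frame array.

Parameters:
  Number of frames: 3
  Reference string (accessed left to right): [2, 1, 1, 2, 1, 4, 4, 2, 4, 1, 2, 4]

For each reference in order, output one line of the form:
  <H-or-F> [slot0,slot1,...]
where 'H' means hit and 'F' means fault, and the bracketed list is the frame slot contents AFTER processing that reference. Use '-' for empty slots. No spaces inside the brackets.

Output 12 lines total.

F [2,-,-]
F [2,1,-]
H [2,1,-]
H [2,1,-]
H [2,1,-]
F [2,1,4]
H [2,1,4]
H [2,1,4]
H [2,1,4]
H [2,1,4]
H [2,1,4]
H [2,1,4]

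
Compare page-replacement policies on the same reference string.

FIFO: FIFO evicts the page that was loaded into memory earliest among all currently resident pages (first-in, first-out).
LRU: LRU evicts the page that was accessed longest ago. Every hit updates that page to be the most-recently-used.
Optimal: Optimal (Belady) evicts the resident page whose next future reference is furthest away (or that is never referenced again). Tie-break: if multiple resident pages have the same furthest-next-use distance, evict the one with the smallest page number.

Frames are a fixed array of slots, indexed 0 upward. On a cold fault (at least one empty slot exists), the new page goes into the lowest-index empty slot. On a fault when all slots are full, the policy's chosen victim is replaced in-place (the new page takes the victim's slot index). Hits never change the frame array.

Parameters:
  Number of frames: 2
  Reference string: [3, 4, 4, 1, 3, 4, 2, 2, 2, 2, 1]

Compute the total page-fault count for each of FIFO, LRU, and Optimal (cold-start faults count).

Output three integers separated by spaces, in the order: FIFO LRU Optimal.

--- FIFO ---
  step 0: ref 3 -> FAULT, frames=[3,-] (faults so far: 1)
  step 1: ref 4 -> FAULT, frames=[3,4] (faults so far: 2)
  step 2: ref 4 -> HIT, frames=[3,4] (faults so far: 2)
  step 3: ref 1 -> FAULT, evict 3, frames=[1,4] (faults so far: 3)
  step 4: ref 3 -> FAULT, evict 4, frames=[1,3] (faults so far: 4)
  step 5: ref 4 -> FAULT, evict 1, frames=[4,3] (faults so far: 5)
  step 6: ref 2 -> FAULT, evict 3, frames=[4,2] (faults so far: 6)
  step 7: ref 2 -> HIT, frames=[4,2] (faults so far: 6)
  step 8: ref 2 -> HIT, frames=[4,2] (faults so far: 6)
  step 9: ref 2 -> HIT, frames=[4,2] (faults so far: 6)
  step 10: ref 1 -> FAULT, evict 4, frames=[1,2] (faults so far: 7)
  FIFO total faults: 7
--- LRU ---
  step 0: ref 3 -> FAULT, frames=[3,-] (faults so far: 1)
  step 1: ref 4 -> FAULT, frames=[3,4] (faults so far: 2)
  step 2: ref 4 -> HIT, frames=[3,4] (faults so far: 2)
  step 3: ref 1 -> FAULT, evict 3, frames=[1,4] (faults so far: 3)
  step 4: ref 3 -> FAULT, evict 4, frames=[1,3] (faults so far: 4)
  step 5: ref 4 -> FAULT, evict 1, frames=[4,3] (faults so far: 5)
  step 6: ref 2 -> FAULT, evict 3, frames=[4,2] (faults so far: 6)
  step 7: ref 2 -> HIT, frames=[4,2] (faults so far: 6)
  step 8: ref 2 -> HIT, frames=[4,2] (faults so far: 6)
  step 9: ref 2 -> HIT, frames=[4,2] (faults so far: 6)
  step 10: ref 1 -> FAULT, evict 4, frames=[1,2] (faults so far: 7)
  LRU total faults: 7
--- Optimal ---
  step 0: ref 3 -> FAULT, frames=[3,-] (faults so far: 1)
  step 1: ref 4 -> FAULT, frames=[3,4] (faults so far: 2)
  step 2: ref 4 -> HIT, frames=[3,4] (faults so far: 2)
  step 3: ref 1 -> FAULT, evict 4, frames=[3,1] (faults so far: 3)
  step 4: ref 3 -> HIT, frames=[3,1] (faults so far: 3)
  step 5: ref 4 -> FAULT, evict 3, frames=[4,1] (faults so far: 4)
  step 6: ref 2 -> FAULT, evict 4, frames=[2,1] (faults so far: 5)
  step 7: ref 2 -> HIT, frames=[2,1] (faults so far: 5)
  step 8: ref 2 -> HIT, frames=[2,1] (faults so far: 5)
  step 9: ref 2 -> HIT, frames=[2,1] (faults so far: 5)
  step 10: ref 1 -> HIT, frames=[2,1] (faults so far: 5)
  Optimal total faults: 5

Answer: 7 7 5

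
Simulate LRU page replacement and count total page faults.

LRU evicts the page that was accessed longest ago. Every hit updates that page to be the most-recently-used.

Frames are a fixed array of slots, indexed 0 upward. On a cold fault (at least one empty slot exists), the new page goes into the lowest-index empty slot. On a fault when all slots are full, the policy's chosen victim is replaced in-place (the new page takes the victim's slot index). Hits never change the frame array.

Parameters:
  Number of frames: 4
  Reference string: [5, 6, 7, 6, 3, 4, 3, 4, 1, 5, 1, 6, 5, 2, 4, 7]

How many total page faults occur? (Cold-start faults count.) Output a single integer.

Answer: 11

Derivation:
Step 0: ref 5 → FAULT, frames=[5,-,-,-]
Step 1: ref 6 → FAULT, frames=[5,6,-,-]
Step 2: ref 7 → FAULT, frames=[5,6,7,-]
Step 3: ref 6 → HIT, frames=[5,6,7,-]
Step 4: ref 3 → FAULT, frames=[5,6,7,3]
Step 5: ref 4 → FAULT (evict 5), frames=[4,6,7,3]
Step 6: ref 3 → HIT, frames=[4,6,7,3]
Step 7: ref 4 → HIT, frames=[4,6,7,3]
Step 8: ref 1 → FAULT (evict 7), frames=[4,6,1,3]
Step 9: ref 5 → FAULT (evict 6), frames=[4,5,1,3]
Step 10: ref 1 → HIT, frames=[4,5,1,3]
Step 11: ref 6 → FAULT (evict 3), frames=[4,5,1,6]
Step 12: ref 5 → HIT, frames=[4,5,1,6]
Step 13: ref 2 → FAULT (evict 4), frames=[2,5,1,6]
Step 14: ref 4 → FAULT (evict 1), frames=[2,5,4,6]
Step 15: ref 7 → FAULT (evict 6), frames=[2,5,4,7]
Total faults: 11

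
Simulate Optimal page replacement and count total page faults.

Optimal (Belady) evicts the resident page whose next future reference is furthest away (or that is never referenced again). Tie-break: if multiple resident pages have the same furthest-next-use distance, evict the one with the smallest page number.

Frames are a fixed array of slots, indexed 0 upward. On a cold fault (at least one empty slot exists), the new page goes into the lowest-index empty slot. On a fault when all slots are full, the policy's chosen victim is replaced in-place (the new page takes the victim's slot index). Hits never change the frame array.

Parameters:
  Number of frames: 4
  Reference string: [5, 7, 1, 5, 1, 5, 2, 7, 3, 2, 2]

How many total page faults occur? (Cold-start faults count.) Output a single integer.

Answer: 5

Derivation:
Step 0: ref 5 → FAULT, frames=[5,-,-,-]
Step 1: ref 7 → FAULT, frames=[5,7,-,-]
Step 2: ref 1 → FAULT, frames=[5,7,1,-]
Step 3: ref 5 → HIT, frames=[5,7,1,-]
Step 4: ref 1 → HIT, frames=[5,7,1,-]
Step 5: ref 5 → HIT, frames=[5,7,1,-]
Step 6: ref 2 → FAULT, frames=[5,7,1,2]
Step 7: ref 7 → HIT, frames=[5,7,1,2]
Step 8: ref 3 → FAULT (evict 1), frames=[5,7,3,2]
Step 9: ref 2 → HIT, frames=[5,7,3,2]
Step 10: ref 2 → HIT, frames=[5,7,3,2]
Total faults: 5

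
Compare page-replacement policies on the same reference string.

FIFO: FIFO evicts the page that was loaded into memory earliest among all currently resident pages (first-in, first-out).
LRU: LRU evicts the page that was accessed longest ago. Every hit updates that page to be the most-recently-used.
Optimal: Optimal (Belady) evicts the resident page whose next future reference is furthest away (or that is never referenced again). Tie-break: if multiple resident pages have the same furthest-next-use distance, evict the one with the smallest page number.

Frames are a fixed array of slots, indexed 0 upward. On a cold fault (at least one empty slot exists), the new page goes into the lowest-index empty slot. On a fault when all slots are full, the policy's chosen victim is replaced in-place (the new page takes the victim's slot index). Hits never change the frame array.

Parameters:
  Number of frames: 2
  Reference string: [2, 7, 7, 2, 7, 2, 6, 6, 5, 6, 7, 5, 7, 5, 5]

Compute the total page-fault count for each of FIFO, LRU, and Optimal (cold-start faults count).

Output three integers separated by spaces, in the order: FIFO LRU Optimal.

--- FIFO ---
  step 0: ref 2 -> FAULT, frames=[2,-] (faults so far: 1)
  step 1: ref 7 -> FAULT, frames=[2,7] (faults so far: 2)
  step 2: ref 7 -> HIT, frames=[2,7] (faults so far: 2)
  step 3: ref 2 -> HIT, frames=[2,7] (faults so far: 2)
  step 4: ref 7 -> HIT, frames=[2,7] (faults so far: 2)
  step 5: ref 2 -> HIT, frames=[2,7] (faults so far: 2)
  step 6: ref 6 -> FAULT, evict 2, frames=[6,7] (faults so far: 3)
  step 7: ref 6 -> HIT, frames=[6,7] (faults so far: 3)
  step 8: ref 5 -> FAULT, evict 7, frames=[6,5] (faults so far: 4)
  step 9: ref 6 -> HIT, frames=[6,5] (faults so far: 4)
  step 10: ref 7 -> FAULT, evict 6, frames=[7,5] (faults so far: 5)
  step 11: ref 5 -> HIT, frames=[7,5] (faults so far: 5)
  step 12: ref 7 -> HIT, frames=[7,5] (faults so far: 5)
  step 13: ref 5 -> HIT, frames=[7,5] (faults so far: 5)
  step 14: ref 5 -> HIT, frames=[7,5] (faults so far: 5)
  FIFO total faults: 5
--- LRU ---
  step 0: ref 2 -> FAULT, frames=[2,-] (faults so far: 1)
  step 1: ref 7 -> FAULT, frames=[2,7] (faults so far: 2)
  step 2: ref 7 -> HIT, frames=[2,7] (faults so far: 2)
  step 3: ref 2 -> HIT, frames=[2,7] (faults so far: 2)
  step 4: ref 7 -> HIT, frames=[2,7] (faults so far: 2)
  step 5: ref 2 -> HIT, frames=[2,7] (faults so far: 2)
  step 6: ref 6 -> FAULT, evict 7, frames=[2,6] (faults so far: 3)
  step 7: ref 6 -> HIT, frames=[2,6] (faults so far: 3)
  step 8: ref 5 -> FAULT, evict 2, frames=[5,6] (faults so far: 4)
  step 9: ref 6 -> HIT, frames=[5,6] (faults so far: 4)
  step 10: ref 7 -> FAULT, evict 5, frames=[7,6] (faults so far: 5)
  step 11: ref 5 -> FAULT, evict 6, frames=[7,5] (faults so far: 6)
  step 12: ref 7 -> HIT, frames=[7,5] (faults so far: 6)
  step 13: ref 5 -> HIT, frames=[7,5] (faults so far: 6)
  step 14: ref 5 -> HIT, frames=[7,5] (faults so far: 6)
  LRU total faults: 6
--- Optimal ---
  step 0: ref 2 -> FAULT, frames=[2,-] (faults so far: 1)
  step 1: ref 7 -> FAULT, frames=[2,7] (faults so far: 2)
  step 2: ref 7 -> HIT, frames=[2,7] (faults so far: 2)
  step 3: ref 2 -> HIT, frames=[2,7] (faults so far: 2)
  step 4: ref 7 -> HIT, frames=[2,7] (faults so far: 2)
  step 5: ref 2 -> HIT, frames=[2,7] (faults so far: 2)
  step 6: ref 6 -> FAULT, evict 2, frames=[6,7] (faults so far: 3)
  step 7: ref 6 -> HIT, frames=[6,7] (faults so far: 3)
  step 8: ref 5 -> FAULT, evict 7, frames=[6,5] (faults so far: 4)
  step 9: ref 6 -> HIT, frames=[6,5] (faults so far: 4)
  step 10: ref 7 -> FAULT, evict 6, frames=[7,5] (faults so far: 5)
  step 11: ref 5 -> HIT, frames=[7,5] (faults so far: 5)
  step 12: ref 7 -> HIT, frames=[7,5] (faults so far: 5)
  step 13: ref 5 -> HIT, frames=[7,5] (faults so far: 5)
  step 14: ref 5 -> HIT, frames=[7,5] (faults so far: 5)
  Optimal total faults: 5

Answer: 5 6 5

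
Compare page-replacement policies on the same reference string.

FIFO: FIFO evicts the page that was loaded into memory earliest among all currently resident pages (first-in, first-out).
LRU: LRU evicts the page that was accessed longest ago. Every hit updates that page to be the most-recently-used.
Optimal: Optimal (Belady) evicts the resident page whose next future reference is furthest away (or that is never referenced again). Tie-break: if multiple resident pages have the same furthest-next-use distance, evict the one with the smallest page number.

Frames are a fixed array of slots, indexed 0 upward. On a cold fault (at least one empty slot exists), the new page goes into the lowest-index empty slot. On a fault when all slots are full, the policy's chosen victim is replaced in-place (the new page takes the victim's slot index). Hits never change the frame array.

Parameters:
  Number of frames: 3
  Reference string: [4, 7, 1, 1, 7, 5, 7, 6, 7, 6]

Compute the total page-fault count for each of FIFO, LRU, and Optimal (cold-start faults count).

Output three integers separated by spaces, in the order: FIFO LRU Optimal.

Answer: 6 5 5

Derivation:
--- FIFO ---
  step 0: ref 4 -> FAULT, frames=[4,-,-] (faults so far: 1)
  step 1: ref 7 -> FAULT, frames=[4,7,-] (faults so far: 2)
  step 2: ref 1 -> FAULT, frames=[4,7,1] (faults so far: 3)
  step 3: ref 1 -> HIT, frames=[4,7,1] (faults so far: 3)
  step 4: ref 7 -> HIT, frames=[4,7,1] (faults so far: 3)
  step 5: ref 5 -> FAULT, evict 4, frames=[5,7,1] (faults so far: 4)
  step 6: ref 7 -> HIT, frames=[5,7,1] (faults so far: 4)
  step 7: ref 6 -> FAULT, evict 7, frames=[5,6,1] (faults so far: 5)
  step 8: ref 7 -> FAULT, evict 1, frames=[5,6,7] (faults so far: 6)
  step 9: ref 6 -> HIT, frames=[5,6,7] (faults so far: 6)
  FIFO total faults: 6
--- LRU ---
  step 0: ref 4 -> FAULT, frames=[4,-,-] (faults so far: 1)
  step 1: ref 7 -> FAULT, frames=[4,7,-] (faults so far: 2)
  step 2: ref 1 -> FAULT, frames=[4,7,1] (faults so far: 3)
  step 3: ref 1 -> HIT, frames=[4,7,1] (faults so far: 3)
  step 4: ref 7 -> HIT, frames=[4,7,1] (faults so far: 3)
  step 5: ref 5 -> FAULT, evict 4, frames=[5,7,1] (faults so far: 4)
  step 6: ref 7 -> HIT, frames=[5,7,1] (faults so far: 4)
  step 7: ref 6 -> FAULT, evict 1, frames=[5,7,6] (faults so far: 5)
  step 8: ref 7 -> HIT, frames=[5,7,6] (faults so far: 5)
  step 9: ref 6 -> HIT, frames=[5,7,6] (faults so far: 5)
  LRU total faults: 5
--- Optimal ---
  step 0: ref 4 -> FAULT, frames=[4,-,-] (faults so far: 1)
  step 1: ref 7 -> FAULT, frames=[4,7,-] (faults so far: 2)
  step 2: ref 1 -> FAULT, frames=[4,7,1] (faults so far: 3)
  step 3: ref 1 -> HIT, frames=[4,7,1] (faults so far: 3)
  step 4: ref 7 -> HIT, frames=[4,7,1] (faults so far: 3)
  step 5: ref 5 -> FAULT, evict 1, frames=[4,7,5] (faults so far: 4)
  step 6: ref 7 -> HIT, frames=[4,7,5] (faults so far: 4)
  step 7: ref 6 -> FAULT, evict 4, frames=[6,7,5] (faults so far: 5)
  step 8: ref 7 -> HIT, frames=[6,7,5] (faults so far: 5)
  step 9: ref 6 -> HIT, frames=[6,7,5] (faults so far: 5)
  Optimal total faults: 5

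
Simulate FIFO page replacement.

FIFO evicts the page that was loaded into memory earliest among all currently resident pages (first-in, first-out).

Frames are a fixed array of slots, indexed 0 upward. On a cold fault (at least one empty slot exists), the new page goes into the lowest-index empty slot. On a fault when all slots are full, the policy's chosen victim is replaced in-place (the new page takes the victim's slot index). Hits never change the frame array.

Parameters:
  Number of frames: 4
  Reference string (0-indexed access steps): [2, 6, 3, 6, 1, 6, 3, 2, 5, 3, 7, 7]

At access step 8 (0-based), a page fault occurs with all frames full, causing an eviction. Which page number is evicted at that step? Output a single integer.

Answer: 2

Derivation:
Step 0: ref 2 -> FAULT, frames=[2,-,-,-]
Step 1: ref 6 -> FAULT, frames=[2,6,-,-]
Step 2: ref 3 -> FAULT, frames=[2,6,3,-]
Step 3: ref 6 -> HIT, frames=[2,6,3,-]
Step 4: ref 1 -> FAULT, frames=[2,6,3,1]
Step 5: ref 6 -> HIT, frames=[2,6,3,1]
Step 6: ref 3 -> HIT, frames=[2,6,3,1]
Step 7: ref 2 -> HIT, frames=[2,6,3,1]
Step 8: ref 5 -> FAULT, evict 2, frames=[5,6,3,1]
At step 8: evicted page 2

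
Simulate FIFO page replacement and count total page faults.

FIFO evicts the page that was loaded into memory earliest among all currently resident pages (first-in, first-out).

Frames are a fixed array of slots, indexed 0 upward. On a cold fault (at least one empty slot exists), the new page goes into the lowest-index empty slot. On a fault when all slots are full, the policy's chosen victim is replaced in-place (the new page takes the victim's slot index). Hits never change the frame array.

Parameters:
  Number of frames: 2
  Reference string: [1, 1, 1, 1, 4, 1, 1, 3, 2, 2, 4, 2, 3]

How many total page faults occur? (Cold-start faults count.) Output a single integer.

Step 0: ref 1 → FAULT, frames=[1,-]
Step 1: ref 1 → HIT, frames=[1,-]
Step 2: ref 1 → HIT, frames=[1,-]
Step 3: ref 1 → HIT, frames=[1,-]
Step 4: ref 4 → FAULT, frames=[1,4]
Step 5: ref 1 → HIT, frames=[1,4]
Step 6: ref 1 → HIT, frames=[1,4]
Step 7: ref 3 → FAULT (evict 1), frames=[3,4]
Step 8: ref 2 → FAULT (evict 4), frames=[3,2]
Step 9: ref 2 → HIT, frames=[3,2]
Step 10: ref 4 → FAULT (evict 3), frames=[4,2]
Step 11: ref 2 → HIT, frames=[4,2]
Step 12: ref 3 → FAULT (evict 2), frames=[4,3]
Total faults: 6

Answer: 6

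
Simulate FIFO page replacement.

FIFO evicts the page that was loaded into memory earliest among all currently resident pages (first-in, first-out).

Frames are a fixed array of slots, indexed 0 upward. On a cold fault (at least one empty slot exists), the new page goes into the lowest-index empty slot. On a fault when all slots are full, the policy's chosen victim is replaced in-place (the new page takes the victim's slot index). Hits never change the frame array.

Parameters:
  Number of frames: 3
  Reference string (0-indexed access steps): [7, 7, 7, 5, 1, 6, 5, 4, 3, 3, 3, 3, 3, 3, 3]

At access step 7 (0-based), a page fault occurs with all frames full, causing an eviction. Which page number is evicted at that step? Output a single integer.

Step 0: ref 7 -> FAULT, frames=[7,-,-]
Step 1: ref 7 -> HIT, frames=[7,-,-]
Step 2: ref 7 -> HIT, frames=[7,-,-]
Step 3: ref 5 -> FAULT, frames=[7,5,-]
Step 4: ref 1 -> FAULT, frames=[7,5,1]
Step 5: ref 6 -> FAULT, evict 7, frames=[6,5,1]
Step 6: ref 5 -> HIT, frames=[6,5,1]
Step 7: ref 4 -> FAULT, evict 5, frames=[6,4,1]
At step 7: evicted page 5

Answer: 5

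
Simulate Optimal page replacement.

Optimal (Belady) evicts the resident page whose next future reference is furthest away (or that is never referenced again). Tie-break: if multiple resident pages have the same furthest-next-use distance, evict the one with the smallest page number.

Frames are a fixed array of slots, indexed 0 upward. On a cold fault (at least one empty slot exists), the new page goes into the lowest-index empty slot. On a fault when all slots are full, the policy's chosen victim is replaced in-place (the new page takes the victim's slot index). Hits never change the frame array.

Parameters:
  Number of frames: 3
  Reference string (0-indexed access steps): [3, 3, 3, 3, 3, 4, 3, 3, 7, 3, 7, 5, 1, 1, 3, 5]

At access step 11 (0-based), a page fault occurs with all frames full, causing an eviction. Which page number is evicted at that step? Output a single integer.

Step 0: ref 3 -> FAULT, frames=[3,-,-]
Step 1: ref 3 -> HIT, frames=[3,-,-]
Step 2: ref 3 -> HIT, frames=[3,-,-]
Step 3: ref 3 -> HIT, frames=[3,-,-]
Step 4: ref 3 -> HIT, frames=[3,-,-]
Step 5: ref 4 -> FAULT, frames=[3,4,-]
Step 6: ref 3 -> HIT, frames=[3,4,-]
Step 7: ref 3 -> HIT, frames=[3,4,-]
Step 8: ref 7 -> FAULT, frames=[3,4,7]
Step 9: ref 3 -> HIT, frames=[3,4,7]
Step 10: ref 7 -> HIT, frames=[3,4,7]
Step 11: ref 5 -> FAULT, evict 4, frames=[3,5,7]
At step 11: evicted page 4

Answer: 4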